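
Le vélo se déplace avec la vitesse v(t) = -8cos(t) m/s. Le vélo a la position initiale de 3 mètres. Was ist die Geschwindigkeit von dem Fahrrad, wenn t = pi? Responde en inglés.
We have velocity v(t) = -8·cos(t). Substituting t = pi: v(pi) = 8.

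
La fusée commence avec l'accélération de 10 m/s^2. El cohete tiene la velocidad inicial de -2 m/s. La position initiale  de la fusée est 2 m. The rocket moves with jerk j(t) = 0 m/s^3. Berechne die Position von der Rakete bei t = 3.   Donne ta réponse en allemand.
Wir müssen unsere Gleichung für den Ruck j(t) = 0 3-mal integrieren. Die Stammfunktion von dem Ruck, mit a(0) = 10, ergibt die Beschleunigung: a(t) = 10. Die Stammfunktion von der Beschleunigung ist die Geschwindigkeit. Mit v(0) = -2 erhalten wir v(t) = 10·t - 2. Mit ∫v(t)dt und Anwendung von x(0) = 2, finden wir x(t) = 5·t^2 - 2·t + 2. Mit x(t) = 5·t^2 - 2·t + 2 und Einsetzen von t = 3, finden wir x = 41.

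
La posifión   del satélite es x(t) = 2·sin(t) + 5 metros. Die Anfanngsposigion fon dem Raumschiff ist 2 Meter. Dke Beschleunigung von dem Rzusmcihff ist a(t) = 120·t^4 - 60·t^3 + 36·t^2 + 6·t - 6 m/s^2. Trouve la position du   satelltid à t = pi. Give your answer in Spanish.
Tenemos la posición x(t) = 2·sin(t) + 5. Sustituyendo t = pi: x(pi) = 5.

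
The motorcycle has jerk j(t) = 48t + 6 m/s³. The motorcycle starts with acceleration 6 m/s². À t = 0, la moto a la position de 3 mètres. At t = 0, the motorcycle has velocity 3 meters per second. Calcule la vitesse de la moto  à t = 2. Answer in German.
Um dies zu lösen, müssen wir 2 Stammfunktionen unserer Gleichung für den Ruck j(t) = 48·t + 6 finden. Die Stammfunktion von dem Ruck, mit a(0) = 6, ergibt die Beschleunigung: a(t) = 24·t^2 + 6·t + 6. Durch Integration von der Beschleunigung und Verwendung der Anfangsbedingung v(0) = 3, erhalten wir v(t) = 8·t^3 + 3·t^2 + 6·t + 3. Mit v(t) = 8·t^3 + 3·t^2 + 6·t + 3 und Einsetzen von t = 2, finden wir v = 91.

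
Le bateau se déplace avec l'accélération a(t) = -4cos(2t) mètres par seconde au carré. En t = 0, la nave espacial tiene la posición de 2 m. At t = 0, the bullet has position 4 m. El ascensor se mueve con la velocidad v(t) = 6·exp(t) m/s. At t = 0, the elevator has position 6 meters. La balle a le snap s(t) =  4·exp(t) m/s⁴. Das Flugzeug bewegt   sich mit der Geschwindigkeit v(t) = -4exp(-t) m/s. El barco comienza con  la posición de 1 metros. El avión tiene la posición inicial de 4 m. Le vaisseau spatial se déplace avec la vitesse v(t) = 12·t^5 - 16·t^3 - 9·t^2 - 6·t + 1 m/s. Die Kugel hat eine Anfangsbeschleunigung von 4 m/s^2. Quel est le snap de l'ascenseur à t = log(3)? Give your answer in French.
En partant de la vitesse v(t) = 6·exp(t), nous prenons 3 dérivées. En dérivant la vitesse, nous obtenons l'accélération: a(t) = 6·exp(t). En prenant d/dt de a(t), nous trouvons j(t) = 6·exp(t). En prenant d/dt de j(t), nous trouvons s(t) = 6·exp(t). De l'équation du snap s(t) = 6·exp(t), nous substituons t = log(3) pour obtenir s = 18.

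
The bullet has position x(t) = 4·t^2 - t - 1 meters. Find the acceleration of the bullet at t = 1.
We must differentiate our position equation x(t) = 4·t^2 - t - 1 2 times. Taking d/dt of x(t), we find v(t) = 8·t - 1. Taking d/dt of v(t), we find a(t) = 8. Using a(t) = 8 and substituting t = 1, we find a = 8.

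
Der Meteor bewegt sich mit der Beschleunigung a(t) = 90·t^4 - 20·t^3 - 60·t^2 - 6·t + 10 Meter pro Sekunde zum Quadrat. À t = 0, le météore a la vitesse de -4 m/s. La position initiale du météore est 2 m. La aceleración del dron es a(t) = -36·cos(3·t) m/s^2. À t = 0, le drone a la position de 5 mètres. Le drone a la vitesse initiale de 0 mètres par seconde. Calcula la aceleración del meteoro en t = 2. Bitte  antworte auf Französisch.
Nous avons l'accélération a(t) = 90·t^4 - 20·t^3 - 60·t^2 - 6·t + 10. En substituant t = 2: a(2) = 1038.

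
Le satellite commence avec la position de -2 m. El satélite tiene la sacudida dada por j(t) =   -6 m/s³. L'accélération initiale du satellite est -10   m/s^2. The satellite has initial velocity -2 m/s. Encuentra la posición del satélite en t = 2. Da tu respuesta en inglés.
Starting from jerk j(t) = -6, we take 3 integrals. Taking ∫j(t)dt and applying a(0) = -10, we find a(t) = -6·t - 10. Taking ∫a(t)dt and applying v(0) = -2, we find v(t) = -3·t^2 - 10·t - 2. Finding the integral of v(t) and using x(0) = -2: x(t) = -t^3 - 5·t^2 - 2·t - 2. Using x(t) = -t^3 - 5·t^2 - 2·t - 2 and substituting t = 2, we find x = -34.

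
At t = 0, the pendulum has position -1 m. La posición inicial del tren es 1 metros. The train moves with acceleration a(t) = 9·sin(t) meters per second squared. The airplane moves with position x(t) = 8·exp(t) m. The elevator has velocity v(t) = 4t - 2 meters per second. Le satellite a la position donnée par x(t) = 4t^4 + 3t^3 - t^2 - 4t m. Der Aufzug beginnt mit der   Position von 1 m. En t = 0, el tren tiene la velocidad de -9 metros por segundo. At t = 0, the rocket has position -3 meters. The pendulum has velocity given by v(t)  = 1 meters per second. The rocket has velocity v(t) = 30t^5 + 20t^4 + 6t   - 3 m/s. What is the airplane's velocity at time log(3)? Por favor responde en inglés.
Starting from position x(t) = 8·exp(t), we take 1 derivative. Differentiating position, we get velocity: v(t) = 8·exp(t). Using v(t) = 8·exp(t) and substituting t = log(3), we find v = 24.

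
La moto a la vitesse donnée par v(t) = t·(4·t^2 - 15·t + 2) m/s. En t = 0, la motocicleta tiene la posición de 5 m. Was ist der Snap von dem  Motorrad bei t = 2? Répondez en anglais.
To solve this, we need to take 3 derivatives of our velocity equation v(t) = t·(4·t^2 - 15·t + 2). Taking d/dt of v(t), we find a(t) = 4·t^2 + t·(8·t - 15) - 15·t + 2. Differentiating acceleration, we get jerk: j(t) = 24·t - 30. The derivative of jerk gives snap: s(t) = 24. Using s(t) = 24 and substituting t = 2, we find s = 24.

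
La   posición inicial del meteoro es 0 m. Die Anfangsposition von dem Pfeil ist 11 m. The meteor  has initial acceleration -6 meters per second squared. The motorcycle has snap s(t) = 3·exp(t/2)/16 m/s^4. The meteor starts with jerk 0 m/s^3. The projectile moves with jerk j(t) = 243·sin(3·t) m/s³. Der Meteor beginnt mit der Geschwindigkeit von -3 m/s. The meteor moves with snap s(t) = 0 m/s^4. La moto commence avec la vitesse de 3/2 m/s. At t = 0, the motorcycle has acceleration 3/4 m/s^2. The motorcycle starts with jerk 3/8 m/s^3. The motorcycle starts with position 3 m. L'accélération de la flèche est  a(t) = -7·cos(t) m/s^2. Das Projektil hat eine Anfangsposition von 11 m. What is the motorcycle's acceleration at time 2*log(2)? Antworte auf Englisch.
We need to integrate our snap equation s(t) = 3·exp(t/2)/16 2 times. Finding the antiderivative of s(t) and using j(0) = 3/8: j(t) = 3·exp(t/2)/8. The integral of jerk is acceleration. Using a(0) = 3/4, we get a(t) = 3·exp(t/2)/4. Using a(t) = 3·exp(t/2)/4 and substituting t = 2*log(2), we find a = 3/2.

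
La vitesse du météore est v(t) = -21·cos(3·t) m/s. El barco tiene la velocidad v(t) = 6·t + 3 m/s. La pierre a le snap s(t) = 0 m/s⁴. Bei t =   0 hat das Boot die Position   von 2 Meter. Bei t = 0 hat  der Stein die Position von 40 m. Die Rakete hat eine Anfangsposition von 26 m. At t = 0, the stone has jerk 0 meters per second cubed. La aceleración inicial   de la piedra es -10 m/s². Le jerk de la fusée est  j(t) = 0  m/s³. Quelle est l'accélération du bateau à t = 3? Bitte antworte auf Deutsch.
Wir müssen unsere Gleichung für die Geschwindigkeit v(t) = 6·t + 3 1-mal ableiten. Durch Ableiten von der Geschwindigkeit erhalten wir die Beschleunigung: a(t) = 6. Wir haben die Beschleunigung a(t) = 6. Durch Einsetzen von t = 3: a(3) = 6.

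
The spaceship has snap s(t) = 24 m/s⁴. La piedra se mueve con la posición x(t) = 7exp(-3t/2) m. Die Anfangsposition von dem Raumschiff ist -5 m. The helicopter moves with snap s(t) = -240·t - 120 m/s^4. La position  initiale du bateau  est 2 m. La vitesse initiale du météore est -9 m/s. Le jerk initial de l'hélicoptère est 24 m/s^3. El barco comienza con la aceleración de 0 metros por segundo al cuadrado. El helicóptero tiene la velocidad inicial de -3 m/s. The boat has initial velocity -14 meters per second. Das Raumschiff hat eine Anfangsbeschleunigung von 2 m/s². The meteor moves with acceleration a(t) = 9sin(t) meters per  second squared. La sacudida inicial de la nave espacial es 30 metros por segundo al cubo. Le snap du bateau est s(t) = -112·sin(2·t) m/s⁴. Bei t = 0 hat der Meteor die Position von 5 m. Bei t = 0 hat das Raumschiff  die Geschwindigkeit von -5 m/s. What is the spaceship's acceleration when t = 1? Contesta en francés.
Pour résoudre ceci, nous devons prendre 2 primitives de notre équation du snap s(t) = 24. La primitive du snap, avec j(0) = 30, donne le jerk: j(t) = 24·t + 30. La primitive du jerk, avec a(0) = 2, donne l'accélération: a(t) = 12·t^2 + 30·t + 2. En utilisant a(t) = 12·t^2 + 30·t + 2 et en substituant t = 1, nous trouvons a = 44.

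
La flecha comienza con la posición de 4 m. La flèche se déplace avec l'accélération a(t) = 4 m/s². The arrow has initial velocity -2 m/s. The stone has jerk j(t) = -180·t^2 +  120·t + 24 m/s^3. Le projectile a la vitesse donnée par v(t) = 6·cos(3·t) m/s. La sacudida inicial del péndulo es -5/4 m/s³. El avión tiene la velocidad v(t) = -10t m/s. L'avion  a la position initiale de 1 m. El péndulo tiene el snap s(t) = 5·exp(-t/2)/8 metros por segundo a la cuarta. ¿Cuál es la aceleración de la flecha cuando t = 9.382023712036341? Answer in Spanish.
Tenemos la aceleración a(t) = 4. Sustituyendo t = 9.382023712036341: a(9.382023712036341) = 4.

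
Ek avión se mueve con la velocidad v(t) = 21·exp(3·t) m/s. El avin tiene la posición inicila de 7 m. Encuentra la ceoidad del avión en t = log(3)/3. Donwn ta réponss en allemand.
Aus der Gleichung für die Geschwindigkeit v(t) = 21·exp(3·t), setzen wir t = log(3)/3 ein und erhalten v = 63.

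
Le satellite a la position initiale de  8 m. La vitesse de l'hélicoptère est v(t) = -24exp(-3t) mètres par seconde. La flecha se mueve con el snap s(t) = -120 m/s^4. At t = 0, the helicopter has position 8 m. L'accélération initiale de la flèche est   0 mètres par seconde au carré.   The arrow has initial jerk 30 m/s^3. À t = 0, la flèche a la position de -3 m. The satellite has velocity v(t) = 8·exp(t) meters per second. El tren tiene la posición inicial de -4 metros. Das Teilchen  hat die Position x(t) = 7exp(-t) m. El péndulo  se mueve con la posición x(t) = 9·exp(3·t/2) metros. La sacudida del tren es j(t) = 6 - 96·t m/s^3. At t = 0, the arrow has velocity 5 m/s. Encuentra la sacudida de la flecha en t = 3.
Necesitamos integrar nuestra ecuación del snap s(t) = -120 1 vez. La antiderivada del snap es la sacudida. Usando j(0) = 30, obtenemos j(t) = 30 - 120·t. De la ecuación de la sacudida j(t) = 30 - 120·t, sustituimos t = 3 para obtener j = -330.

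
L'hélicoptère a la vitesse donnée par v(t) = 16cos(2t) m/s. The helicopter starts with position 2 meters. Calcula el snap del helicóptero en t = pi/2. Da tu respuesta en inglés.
To solve this, we need to take 3 derivatives of our velocity equation v(t) = 16·cos(2·t). Taking d/dt of v(t), we find a(t) = -32·sin(2·t). Taking d/dt of a(t), we find j(t) = -64·cos(2·t). The derivative of jerk gives snap: s(t) = 128·sin(2·t). We have snap s(t) = 128·sin(2·t). Substituting t = pi/2: s(pi/2) = 0.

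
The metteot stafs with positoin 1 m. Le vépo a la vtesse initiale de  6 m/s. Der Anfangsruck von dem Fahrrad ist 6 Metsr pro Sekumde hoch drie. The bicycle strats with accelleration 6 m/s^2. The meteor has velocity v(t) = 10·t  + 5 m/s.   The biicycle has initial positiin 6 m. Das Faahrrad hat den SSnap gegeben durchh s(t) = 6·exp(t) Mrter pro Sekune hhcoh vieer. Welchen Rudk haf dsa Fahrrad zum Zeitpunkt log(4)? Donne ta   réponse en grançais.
En partant du snap s(t) = 6·exp(t), nous prenons 1 intégrale. En prenant ∫s(t)dt et en appliquant j(0) = 6, nous trouvons j(t) = 6·exp(t). De l'équation du jerk j(t) = 6·exp(t), nous substituons t = log(4) pour obtenir j = 24.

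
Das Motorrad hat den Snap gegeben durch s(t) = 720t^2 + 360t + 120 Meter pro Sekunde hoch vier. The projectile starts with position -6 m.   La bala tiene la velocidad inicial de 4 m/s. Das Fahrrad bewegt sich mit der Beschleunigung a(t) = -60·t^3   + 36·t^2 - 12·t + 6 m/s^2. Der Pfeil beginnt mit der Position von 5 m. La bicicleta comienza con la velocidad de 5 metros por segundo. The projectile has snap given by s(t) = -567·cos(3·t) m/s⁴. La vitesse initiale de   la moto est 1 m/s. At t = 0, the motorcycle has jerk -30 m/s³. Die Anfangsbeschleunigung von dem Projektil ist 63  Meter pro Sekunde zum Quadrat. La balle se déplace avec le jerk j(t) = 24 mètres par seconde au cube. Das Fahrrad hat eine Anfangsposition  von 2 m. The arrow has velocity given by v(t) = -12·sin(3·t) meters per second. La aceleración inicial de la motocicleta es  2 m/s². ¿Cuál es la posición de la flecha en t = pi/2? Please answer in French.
En partant de la vitesse v(t) = -12·sin(3·t), nous prenons 1 primitive. L'intégrale de la vitesse, avec x(0) = 5, donne la position: x(t) = 4·cos(3·t) + 1. En utilisant x(t) = 4·cos(3·t) + 1 et en substituant t = pi/2, nous trouvons x = 1.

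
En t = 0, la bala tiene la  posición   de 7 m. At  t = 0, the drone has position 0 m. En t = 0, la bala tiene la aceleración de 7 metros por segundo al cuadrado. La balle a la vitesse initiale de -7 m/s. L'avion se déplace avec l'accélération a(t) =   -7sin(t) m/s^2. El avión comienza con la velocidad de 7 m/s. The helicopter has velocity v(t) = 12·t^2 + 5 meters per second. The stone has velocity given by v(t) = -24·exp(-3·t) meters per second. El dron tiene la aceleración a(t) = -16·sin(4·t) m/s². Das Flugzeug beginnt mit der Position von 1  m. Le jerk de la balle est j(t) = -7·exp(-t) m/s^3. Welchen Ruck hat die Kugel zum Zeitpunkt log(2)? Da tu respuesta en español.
De la ecuación de la sacudida j(t) = -7·exp(-t), sustituimos t = log(2) para obtener j = -7/2.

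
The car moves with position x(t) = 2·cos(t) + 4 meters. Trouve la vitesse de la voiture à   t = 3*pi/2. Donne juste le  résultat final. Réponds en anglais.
v(3*pi/2) = 2.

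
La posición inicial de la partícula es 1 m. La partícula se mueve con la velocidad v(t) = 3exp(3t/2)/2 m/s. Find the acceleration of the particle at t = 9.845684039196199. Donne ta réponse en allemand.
Wir müssen unsere Gleichung für die Geschwindigkeit v(t) = 3·exp(3·t/2)/2 1-mal ableiten. Die Ableitung von der Geschwindigkeit ergibt die Beschleunigung: a(t) = 9·exp(3·t/2)/4. Wir haben die Beschleunigung a(t) = 9·exp(3·t/2)/4. Durch Einsetzen von t = 9.845684039196199: a(9.845684039196199) = 5835416.93327624.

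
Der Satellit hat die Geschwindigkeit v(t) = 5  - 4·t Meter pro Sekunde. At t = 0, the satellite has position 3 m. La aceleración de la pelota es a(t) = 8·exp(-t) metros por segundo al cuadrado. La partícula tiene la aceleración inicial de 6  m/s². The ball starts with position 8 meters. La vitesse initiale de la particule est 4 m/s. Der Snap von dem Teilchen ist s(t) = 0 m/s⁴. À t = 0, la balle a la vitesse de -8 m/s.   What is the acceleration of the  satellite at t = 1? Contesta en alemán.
Ausgehend von der Geschwindigkeit v(t) = 5 - 4·t, nehmen wir 1 Ableitung. Mit d/dt von v(t) finden wir a(t) = -4. Mit a(t) = -4 und Einsetzen von t = 1, finden wir a = -4.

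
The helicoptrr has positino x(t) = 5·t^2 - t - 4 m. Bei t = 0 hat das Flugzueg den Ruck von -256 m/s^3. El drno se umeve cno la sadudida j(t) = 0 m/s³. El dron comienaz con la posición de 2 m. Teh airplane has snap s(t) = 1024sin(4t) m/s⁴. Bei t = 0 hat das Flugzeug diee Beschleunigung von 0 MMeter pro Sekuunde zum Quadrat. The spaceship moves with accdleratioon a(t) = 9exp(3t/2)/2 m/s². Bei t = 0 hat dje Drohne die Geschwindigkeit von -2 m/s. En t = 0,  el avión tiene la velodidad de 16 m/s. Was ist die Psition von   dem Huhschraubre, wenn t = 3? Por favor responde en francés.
De l'équation de la position x(t) = 5·t^2 - t - 4, nous substituons t = 3 pour obtenir x = 38.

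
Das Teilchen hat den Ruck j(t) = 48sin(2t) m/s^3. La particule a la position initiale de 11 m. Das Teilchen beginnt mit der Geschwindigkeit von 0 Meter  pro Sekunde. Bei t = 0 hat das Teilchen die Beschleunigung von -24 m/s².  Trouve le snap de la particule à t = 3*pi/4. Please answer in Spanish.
Partiendo de la sacudida j(t) = 48·sin(2·t), tomamos 1 derivada. Derivando la sacudida, obtenemos el snap: s(t) = 96·cos(2·t). Usando s(t) = 96·cos(2·t) y sustituyendo t = 3*pi/4, encontramos s = 0.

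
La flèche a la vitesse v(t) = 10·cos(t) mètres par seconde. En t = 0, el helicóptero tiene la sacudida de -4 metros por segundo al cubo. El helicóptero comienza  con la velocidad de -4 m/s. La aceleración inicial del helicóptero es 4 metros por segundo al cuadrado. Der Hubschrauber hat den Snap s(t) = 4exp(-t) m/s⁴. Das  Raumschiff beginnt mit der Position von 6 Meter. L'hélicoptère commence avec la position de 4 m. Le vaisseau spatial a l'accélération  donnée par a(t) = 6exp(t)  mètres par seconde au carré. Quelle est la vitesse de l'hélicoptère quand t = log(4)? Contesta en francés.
Pour résoudre ceci, nous devons prendre 3 primitives de notre équation du snap s(t) = 4·exp(-t). En intégrant le snap et en utilisant la condition initiale j(0) = -4, nous obtenons j(t) = -4·exp(-t). En prenant ∫j(t)dt et en appliquant a(0) = 4, nous trouvons a(t) = 4·exp(-t). La primitive de l'accélération, avec v(0) = -4, donne la vitesse: v(t) = -4·exp(-t). En utilisant v(t) = -4·exp(-t) et en substituant t = log(4), nous trouvons v = -1.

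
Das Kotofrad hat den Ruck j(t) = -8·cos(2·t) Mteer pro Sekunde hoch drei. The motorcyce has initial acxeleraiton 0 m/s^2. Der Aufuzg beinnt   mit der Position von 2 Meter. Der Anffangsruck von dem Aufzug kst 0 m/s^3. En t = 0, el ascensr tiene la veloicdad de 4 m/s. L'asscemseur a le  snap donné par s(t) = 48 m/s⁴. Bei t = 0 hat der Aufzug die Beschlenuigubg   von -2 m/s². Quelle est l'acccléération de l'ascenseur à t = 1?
Nous devons trouver la primitive de notre équation du snap s(t) = 48 2 fois. En prenant ∫s(t)dt et en appliquant j(0) = 0, nous trouvons j(t) = 48·t. L'intégrale du jerk est l'accélération. En utilisant a(0) = -2, nous obtenons a(t) = 24·t^2 - 2. Nous avons l'accélération a(t) = 24·t^2 - 2. En substituant t = 1: a(1) = 22.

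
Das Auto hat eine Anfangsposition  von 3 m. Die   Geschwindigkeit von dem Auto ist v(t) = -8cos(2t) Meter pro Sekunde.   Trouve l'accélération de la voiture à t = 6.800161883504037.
En partant de la vitesse v(t) = -8·cos(2·t), nous prenons 1 dérivée. En prenant d/dt de v(t), nous trouvons a(t) = 16·sin(2·t). En utilisant a(t) = 16·sin(2·t) et en substituant t = 6.800161883504037, nous trouvons a = 13.7492390830945.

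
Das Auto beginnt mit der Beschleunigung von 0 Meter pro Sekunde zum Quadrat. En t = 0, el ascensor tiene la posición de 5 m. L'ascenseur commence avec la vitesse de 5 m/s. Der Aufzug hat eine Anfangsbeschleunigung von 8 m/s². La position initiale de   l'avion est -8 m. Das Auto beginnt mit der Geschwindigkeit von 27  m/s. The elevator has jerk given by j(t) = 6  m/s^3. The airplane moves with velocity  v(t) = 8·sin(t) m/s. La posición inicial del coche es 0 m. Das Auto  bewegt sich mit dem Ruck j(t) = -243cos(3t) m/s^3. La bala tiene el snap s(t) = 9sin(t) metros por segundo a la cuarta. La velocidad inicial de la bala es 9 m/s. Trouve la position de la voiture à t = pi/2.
Nous devons trouver la primitive de notre équation du jerk j(t) = -243·cos(3·t) 3 fois. L'intégrale du jerk, avec a(0) = 0, donne l'accélération: a(t) = -81·sin(3·t). La primitive de l'accélération est la vitesse. En utilisant v(0) = 27, nous obtenons v(t) = 27·cos(3·t). En intégrant la vitesse et en utilisant la condition initiale x(0) = 0, nous obtenons x(t) = 9·sin(3·t). De l'équation de la position x(t) = 9·sin(3·t), nous substituons t = pi/2 pour obtenir x = -9.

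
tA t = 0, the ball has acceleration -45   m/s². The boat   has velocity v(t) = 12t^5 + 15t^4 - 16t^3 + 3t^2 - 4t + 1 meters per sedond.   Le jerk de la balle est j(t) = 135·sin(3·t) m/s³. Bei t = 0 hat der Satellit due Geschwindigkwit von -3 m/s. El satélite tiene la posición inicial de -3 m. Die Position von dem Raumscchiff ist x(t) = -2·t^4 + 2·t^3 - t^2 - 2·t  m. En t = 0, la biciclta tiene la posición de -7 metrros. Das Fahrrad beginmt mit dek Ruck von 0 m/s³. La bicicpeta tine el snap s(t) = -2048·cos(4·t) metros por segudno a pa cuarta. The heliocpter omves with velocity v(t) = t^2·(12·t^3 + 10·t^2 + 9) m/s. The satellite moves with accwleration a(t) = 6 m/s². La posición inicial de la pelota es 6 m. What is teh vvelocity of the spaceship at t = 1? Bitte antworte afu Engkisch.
Starting from position x(t) = -2·t^4 + 2·t^3 - t^2 - 2·t, we take 1 derivative. The derivative of position gives velocity: v(t) = -8·t^3 + 6·t^2 - 2·t - 2. We have velocity v(t) = -8·t^3 + 6·t^2 - 2·t - 2. Substituting t = 1: v(1) = -6.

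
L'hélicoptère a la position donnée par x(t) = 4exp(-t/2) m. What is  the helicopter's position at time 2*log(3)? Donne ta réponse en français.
De l'équation de la position x(t) = 4·exp(-t/2), nous substituons t = 2*log(3) pour obtenir x = 4/3.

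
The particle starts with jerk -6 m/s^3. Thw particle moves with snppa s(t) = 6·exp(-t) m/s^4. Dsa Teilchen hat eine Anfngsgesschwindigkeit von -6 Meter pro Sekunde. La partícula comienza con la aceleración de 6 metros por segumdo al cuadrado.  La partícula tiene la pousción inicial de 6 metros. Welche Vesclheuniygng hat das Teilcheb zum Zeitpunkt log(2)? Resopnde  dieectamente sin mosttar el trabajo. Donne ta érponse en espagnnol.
La respuesta es 3.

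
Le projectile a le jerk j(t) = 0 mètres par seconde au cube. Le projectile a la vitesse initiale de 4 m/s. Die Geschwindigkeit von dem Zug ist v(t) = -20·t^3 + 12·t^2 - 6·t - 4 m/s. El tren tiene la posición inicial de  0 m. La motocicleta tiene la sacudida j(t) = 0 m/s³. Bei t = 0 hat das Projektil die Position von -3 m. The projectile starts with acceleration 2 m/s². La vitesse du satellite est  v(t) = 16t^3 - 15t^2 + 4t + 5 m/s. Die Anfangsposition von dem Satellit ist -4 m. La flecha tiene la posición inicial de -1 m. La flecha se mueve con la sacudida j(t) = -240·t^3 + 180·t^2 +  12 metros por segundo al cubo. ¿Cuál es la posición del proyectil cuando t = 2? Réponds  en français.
Nous devons intégrer notre équation du jerk j(t) = 0 3 fois. En intégrant le jerk et en utilisant la condition initiale a(0) = 2, nous obtenons a(t) = 2. En intégrant l'accélération et en utilisant la condition initiale v(0) = 4, nous obtenons v(t) = 2·t + 4. En prenant ∫v(t)dt et en appliquant x(0) = -3, nous trouvons x(t) = t^2 + 4·t - 3. Nous avons la position x(t) = t^2 + 4·t - 3. En substituant t = 2: x(2) = 9.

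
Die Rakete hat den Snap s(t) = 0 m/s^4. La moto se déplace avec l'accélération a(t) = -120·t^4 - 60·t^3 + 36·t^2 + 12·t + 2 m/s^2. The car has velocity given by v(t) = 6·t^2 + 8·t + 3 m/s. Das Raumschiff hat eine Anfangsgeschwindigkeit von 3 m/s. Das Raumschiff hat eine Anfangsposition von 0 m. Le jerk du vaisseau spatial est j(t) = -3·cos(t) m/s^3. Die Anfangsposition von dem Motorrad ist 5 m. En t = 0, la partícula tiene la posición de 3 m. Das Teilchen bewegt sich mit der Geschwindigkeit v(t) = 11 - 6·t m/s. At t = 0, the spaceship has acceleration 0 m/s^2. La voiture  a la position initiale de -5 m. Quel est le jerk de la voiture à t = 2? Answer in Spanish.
Para resolver esto, necesitamos tomar 2 derivadas de nuestra ecuación de la velocidad v(t) = 6·t^2 + 8·t + 3. Derivando la velocidad, obtenemos la aceleración: a(t) = 12·t + 8. La derivada de la aceleración da la sacudida: j(t) = 12. De la ecuación de la sacudida j(t) = 12, sustituimos t = 2 para obtener j = 12.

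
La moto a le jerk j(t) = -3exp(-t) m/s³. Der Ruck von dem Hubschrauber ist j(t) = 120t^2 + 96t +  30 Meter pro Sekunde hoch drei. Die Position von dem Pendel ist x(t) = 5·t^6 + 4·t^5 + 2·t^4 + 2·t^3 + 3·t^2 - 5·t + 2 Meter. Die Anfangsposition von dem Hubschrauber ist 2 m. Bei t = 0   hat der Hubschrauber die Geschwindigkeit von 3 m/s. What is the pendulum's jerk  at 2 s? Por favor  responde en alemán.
Ausgehend von der Position x(t) = 5·t^6 + 4·t^5 + 2·t^4 + 2·t^3 + 3·t^2 - 5·t + 2, nehmen wir 3 Ableitungen. Die Ableitung von der Position ergibt die Geschwindigkeit: v(t) = 30·t^5 + 20·t^4 + 8·t^3 + 6·t^2 + 6·t - 5. Mit d/dt von v(t) finden wir a(t) = 150·t^4 + 80·t^3 + 24·t^2 + 12·t + 6. Durch Ableiten von der Beschleunigung erhalten wir den Ruck: j(t) = 600·t^3 + 240·t^2 + 48·t + 12. Aus der Gleichung für den Ruck j(t) = 600·t^3 + 240·t^2 + 48·t + 12, setzen wir t = 2 ein und erhalten j = 5868.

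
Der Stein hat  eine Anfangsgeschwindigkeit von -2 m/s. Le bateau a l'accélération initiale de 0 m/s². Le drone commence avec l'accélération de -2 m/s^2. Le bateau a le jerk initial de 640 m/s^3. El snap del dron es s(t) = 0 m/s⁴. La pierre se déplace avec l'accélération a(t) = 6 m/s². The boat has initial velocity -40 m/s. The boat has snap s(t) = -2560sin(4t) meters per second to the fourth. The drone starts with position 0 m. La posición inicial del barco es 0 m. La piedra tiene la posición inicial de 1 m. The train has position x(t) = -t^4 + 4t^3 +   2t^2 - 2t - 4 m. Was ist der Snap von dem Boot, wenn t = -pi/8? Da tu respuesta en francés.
Nous avons le snap s(t) = -2560·sin(4·t). En substituant t = -pi/8: s(-pi/8) = 2560.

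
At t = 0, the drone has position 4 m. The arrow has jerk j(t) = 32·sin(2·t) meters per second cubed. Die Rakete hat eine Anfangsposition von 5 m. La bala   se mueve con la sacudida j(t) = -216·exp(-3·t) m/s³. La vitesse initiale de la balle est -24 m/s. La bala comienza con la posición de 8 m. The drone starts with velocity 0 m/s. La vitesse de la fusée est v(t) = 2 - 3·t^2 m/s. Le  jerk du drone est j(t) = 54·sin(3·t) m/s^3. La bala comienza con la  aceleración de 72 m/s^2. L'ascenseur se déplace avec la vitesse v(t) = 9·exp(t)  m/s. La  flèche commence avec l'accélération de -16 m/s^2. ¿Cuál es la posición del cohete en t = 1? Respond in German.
Ausgehend von der Geschwindigkeit v(t) = 2 - 3·t^2, nehmen wir 1 Integral. Durch Integration von der Geschwindigkeit und Verwendung der Anfangsbedingung x(0) = 5, erhalten wir x(t) = -t^3 + 2·t + 5. Wir haben die Position x(t) = -t^3 + 2·t + 5. Durch Einsetzen von t = 1: x(1) = 6.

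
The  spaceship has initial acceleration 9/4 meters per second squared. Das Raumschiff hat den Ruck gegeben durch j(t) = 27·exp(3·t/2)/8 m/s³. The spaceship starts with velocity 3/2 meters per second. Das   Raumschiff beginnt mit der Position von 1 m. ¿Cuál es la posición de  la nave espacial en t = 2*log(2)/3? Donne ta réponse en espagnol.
Debemos encontrar la antiderivada de nuestra ecuación de la sacudida j(t) = 27·exp(3·t/2)/8 3 veces. La integral de la sacudida, con a(0) = 9/4, da la aceleración: a(t) = 9·exp(3·t/2)/4. Tomando ∫a(t)dt y aplicando v(0) = 3/2, encontramos v(t) = 3·exp(3·t/2)/2. La antiderivada de la velocidad, con x(0) = 1, da la posición: x(t) = exp(3·t/2). De la ecuación de la posición x(t) = exp(3·t/2), sustituimos t = 2*log(2)/3 para obtener x = 2.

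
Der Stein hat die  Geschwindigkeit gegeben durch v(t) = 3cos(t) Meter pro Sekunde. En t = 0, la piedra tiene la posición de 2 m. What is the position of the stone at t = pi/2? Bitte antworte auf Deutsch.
Ausgehend von der Geschwindigkeit v(t) = 3·cos(t), nehmen wir 1 Stammfunktion. Mit ∫v(t)dt und Anwendung von x(0) = 2, finden wir x(t) = 3·sin(t) + 2. Aus der Gleichung für die Position x(t) = 3·sin(t) + 2, setzen wir t = pi/2 ein und erhalten x = 5.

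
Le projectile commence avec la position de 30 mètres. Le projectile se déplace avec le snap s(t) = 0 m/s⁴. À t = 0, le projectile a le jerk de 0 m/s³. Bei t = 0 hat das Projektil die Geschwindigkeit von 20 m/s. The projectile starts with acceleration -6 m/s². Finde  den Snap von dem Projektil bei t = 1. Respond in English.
Using s(t) = 0 and substituting t = 1, we find s = 0.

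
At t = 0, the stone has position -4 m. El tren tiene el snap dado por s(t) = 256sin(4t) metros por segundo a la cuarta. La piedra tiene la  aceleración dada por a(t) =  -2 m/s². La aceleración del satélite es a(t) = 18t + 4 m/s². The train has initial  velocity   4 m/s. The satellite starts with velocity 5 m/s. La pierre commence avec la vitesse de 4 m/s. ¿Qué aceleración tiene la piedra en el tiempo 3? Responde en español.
Tenemos la aceleración a(t) = -2. Sustituyendo t = 3: a(3) = -2.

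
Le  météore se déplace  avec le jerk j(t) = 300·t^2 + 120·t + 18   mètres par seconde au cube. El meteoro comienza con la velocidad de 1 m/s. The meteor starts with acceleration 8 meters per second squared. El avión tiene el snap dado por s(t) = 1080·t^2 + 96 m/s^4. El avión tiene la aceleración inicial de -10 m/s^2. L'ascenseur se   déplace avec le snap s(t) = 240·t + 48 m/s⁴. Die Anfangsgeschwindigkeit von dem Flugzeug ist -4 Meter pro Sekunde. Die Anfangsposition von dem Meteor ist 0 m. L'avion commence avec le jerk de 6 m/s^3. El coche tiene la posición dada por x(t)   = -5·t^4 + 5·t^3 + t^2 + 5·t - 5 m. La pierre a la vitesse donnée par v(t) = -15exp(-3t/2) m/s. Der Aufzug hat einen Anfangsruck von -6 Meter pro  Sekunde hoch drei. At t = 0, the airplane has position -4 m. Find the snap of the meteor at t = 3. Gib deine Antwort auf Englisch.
To solve this, we need to take 1 derivative of our jerk equation j(t) = 300·t^2 + 120·t + 18. Differentiating jerk, we get snap: s(t) = 600·t + 120. We have snap s(t) = 600·t + 120. Substituting t = 3: s(3) = 1920.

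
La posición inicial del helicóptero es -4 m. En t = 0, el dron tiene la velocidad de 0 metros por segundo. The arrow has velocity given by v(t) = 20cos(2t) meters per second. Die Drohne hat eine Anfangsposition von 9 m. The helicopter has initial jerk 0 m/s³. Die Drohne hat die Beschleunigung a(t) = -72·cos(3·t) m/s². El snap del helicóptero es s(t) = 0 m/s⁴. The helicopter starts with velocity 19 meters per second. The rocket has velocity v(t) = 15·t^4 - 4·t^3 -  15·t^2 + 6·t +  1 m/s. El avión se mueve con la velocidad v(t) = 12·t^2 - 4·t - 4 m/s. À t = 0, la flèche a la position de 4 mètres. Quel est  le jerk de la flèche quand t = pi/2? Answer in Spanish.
Para resolver esto, necesitamos tomar 2 derivadas de nuestra ecuación de la velocidad v(t) = 20·cos(2·t). La derivada de la velocidad da la aceleración: a(t) = -40·sin(2·t). Derivando la aceleración, obtenemos la sacudida: j(t) = -80·cos(2·t). Tenemos la sacudida j(t) = -80·cos(2·t). Sustituyendo t = pi/2: j(pi/2) = 80.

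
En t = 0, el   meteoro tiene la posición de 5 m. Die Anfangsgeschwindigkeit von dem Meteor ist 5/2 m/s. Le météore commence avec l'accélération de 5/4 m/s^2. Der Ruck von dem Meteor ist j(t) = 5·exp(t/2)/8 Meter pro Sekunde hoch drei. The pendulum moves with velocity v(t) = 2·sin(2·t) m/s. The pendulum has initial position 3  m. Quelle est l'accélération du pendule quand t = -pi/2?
Pour résoudre ceci, nous devons prendre 1 dérivée de notre équation de la vitesse v(t) = 2·sin(2·t). La dérivée de la vitesse donne l'accélération: a(t) = 4·cos(2·t). Nous avons l'accélération a(t) = 4·cos(2·t). En substituant t = -pi/2: a(-pi/2) = -4.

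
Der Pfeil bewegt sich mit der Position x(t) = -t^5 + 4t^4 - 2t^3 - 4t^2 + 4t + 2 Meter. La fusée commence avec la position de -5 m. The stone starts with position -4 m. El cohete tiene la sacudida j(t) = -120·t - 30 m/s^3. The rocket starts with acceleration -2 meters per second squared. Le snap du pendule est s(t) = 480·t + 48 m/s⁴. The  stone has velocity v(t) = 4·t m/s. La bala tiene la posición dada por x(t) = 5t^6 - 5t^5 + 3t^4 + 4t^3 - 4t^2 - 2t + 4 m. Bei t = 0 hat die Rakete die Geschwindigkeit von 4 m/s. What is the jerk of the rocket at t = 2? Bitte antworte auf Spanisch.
Tenemos la sacudida j(t) = -120·t - 30. Sustituyendo t = 2: j(2) = -270.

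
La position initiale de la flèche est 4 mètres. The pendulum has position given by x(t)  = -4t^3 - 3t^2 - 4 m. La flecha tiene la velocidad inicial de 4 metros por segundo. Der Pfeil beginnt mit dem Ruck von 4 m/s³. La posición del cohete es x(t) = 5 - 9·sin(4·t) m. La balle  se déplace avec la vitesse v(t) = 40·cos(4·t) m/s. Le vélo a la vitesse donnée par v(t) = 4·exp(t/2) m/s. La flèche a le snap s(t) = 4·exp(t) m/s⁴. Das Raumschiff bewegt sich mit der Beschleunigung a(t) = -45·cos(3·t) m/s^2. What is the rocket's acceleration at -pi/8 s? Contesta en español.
Para resolver esto, necesitamos tomar 2 derivadas de nuestra ecuación de la posición x(t) = 5 - 9·sin(4·t). Tomando d/dt de x(t), encontramos v(t) = -36·cos(4·t). Derivando la velocidad, obtenemos la aceleración: a(t) = 144·sin(4·t). Tenemos la aceleración a(t) = 144·sin(4·t). Sustituyendo t = -pi/8: a(-pi/8) = -144.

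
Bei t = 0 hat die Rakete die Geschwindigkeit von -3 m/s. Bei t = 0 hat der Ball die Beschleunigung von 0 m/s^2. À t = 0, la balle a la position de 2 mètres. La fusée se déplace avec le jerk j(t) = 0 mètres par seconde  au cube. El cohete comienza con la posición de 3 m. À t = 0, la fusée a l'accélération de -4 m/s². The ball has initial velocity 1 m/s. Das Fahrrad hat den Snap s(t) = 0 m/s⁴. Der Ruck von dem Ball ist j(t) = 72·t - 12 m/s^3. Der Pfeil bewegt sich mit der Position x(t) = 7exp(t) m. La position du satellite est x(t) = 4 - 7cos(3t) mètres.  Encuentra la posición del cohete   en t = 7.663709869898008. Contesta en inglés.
To find the answer, we compute 3 antiderivatives of j(t) = 0. Finding the integral of j(t) and using a(0) = -4: a(t) = -4. The antiderivative of acceleration is velocity. Using v(0) = -3, we get v(t) = -4·t - 3. Taking ∫v(t)dt and applying x(0) = 3, we find x(t) = -2·t^2 - 3·t + 3. Using x(t) = -2·t^2 - 3·t + 3 and substituting t = 7.663709869898008, we find x = -137.456027549638.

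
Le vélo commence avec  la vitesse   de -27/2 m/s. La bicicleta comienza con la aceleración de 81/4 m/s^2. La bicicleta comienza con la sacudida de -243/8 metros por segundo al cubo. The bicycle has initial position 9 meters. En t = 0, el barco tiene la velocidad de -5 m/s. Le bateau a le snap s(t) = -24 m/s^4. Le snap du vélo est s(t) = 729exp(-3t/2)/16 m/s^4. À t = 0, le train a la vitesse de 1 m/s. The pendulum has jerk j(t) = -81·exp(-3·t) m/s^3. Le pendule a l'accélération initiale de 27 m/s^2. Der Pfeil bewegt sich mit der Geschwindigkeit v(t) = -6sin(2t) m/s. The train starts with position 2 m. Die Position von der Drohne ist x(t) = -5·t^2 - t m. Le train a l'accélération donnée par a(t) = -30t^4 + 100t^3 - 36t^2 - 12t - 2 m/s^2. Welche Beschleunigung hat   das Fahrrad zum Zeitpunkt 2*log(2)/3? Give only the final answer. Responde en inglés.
The answer is 81/8.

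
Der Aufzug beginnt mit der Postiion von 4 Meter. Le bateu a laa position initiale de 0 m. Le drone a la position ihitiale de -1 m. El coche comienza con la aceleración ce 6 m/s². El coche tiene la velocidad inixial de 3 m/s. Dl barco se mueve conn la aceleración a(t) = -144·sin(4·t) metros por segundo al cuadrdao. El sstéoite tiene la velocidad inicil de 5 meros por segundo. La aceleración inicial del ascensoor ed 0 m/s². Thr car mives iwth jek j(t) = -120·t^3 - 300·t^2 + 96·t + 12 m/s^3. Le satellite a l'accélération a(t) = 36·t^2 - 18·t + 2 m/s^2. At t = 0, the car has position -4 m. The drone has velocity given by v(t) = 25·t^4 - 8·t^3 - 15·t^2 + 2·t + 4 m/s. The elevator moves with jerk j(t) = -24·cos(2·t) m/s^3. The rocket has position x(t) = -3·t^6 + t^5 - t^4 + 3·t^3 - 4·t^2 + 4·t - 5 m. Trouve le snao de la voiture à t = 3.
En partant du jerk j(t) = -120·t^3 - 300·t^2 + 96·t + 12, nous prenons 1 dérivée. La dérivée du jerk donne le snap: s(t) = -360·t^2 - 600·t + 96. De l'équation du snap s(t) = -360·t^2 - 600·t + 96, nous substituons t = 3 pour obtenir s = -4944.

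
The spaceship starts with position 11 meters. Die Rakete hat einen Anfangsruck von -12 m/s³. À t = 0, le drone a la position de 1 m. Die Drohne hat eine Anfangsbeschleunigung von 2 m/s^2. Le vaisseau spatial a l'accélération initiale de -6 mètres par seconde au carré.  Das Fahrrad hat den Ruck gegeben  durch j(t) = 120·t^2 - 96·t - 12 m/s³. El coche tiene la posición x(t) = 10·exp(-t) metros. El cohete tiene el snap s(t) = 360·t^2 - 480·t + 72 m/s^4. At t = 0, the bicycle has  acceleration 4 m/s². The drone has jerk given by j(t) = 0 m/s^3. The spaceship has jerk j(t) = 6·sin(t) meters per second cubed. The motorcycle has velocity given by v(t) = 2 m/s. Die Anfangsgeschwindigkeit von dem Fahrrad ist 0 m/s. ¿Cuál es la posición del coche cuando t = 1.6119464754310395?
De la ecuación de la posición x(t) = 10·exp(-t), sustituimos t = 1.6119464754310395 para obtener x = 1.99498916163569.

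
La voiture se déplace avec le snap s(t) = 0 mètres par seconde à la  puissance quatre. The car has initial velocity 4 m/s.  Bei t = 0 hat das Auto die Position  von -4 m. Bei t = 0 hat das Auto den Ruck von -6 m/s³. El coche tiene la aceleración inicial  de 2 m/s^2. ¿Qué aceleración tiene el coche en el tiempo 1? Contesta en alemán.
Wir müssen unsere Gleichung für den Snap s(t) = 0 2-mal integrieren. Das Integral von dem Snap, mit j(0) = -6, ergibt den Ruck: j(t) = -6. Die Stammfunktion von dem Ruck, mit a(0) = 2, ergibt die Beschleunigung: a(t) = 2 - 6·t. Aus der Gleichung für die Beschleunigung a(t) = 2 - 6·t, setzen wir t = 1 ein und erhalten a = -4.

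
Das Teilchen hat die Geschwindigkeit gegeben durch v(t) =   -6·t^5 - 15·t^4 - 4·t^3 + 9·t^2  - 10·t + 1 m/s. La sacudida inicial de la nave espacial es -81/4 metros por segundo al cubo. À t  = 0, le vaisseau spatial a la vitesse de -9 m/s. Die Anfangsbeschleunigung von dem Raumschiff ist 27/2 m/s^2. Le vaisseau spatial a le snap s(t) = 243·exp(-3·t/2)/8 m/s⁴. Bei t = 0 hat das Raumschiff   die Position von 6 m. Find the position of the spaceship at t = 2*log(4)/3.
To solve this, we need to take 4 antiderivatives of our snap equation s(t) = 243·exp(-3·t/2)/8. Integrating snap and using the initial condition j(0) = -81/4, we get j(t) = -81·exp(-3·t/2)/4. Taking ∫j(t)dt and applying a(0) = 27/2, we find a(t) = 27·exp(-3·t/2)/2. Taking ∫a(t)dt and applying v(0) = -9, we find v(t) = -9·exp(-3·t/2). The antiderivative of velocity is position. Using x(0) = 6, we get x(t) = 6·exp(-3·t/2). Using x(t) = 6·exp(-3·t/2) and substituting t = 2*log(4)/3, we find x = 3/2.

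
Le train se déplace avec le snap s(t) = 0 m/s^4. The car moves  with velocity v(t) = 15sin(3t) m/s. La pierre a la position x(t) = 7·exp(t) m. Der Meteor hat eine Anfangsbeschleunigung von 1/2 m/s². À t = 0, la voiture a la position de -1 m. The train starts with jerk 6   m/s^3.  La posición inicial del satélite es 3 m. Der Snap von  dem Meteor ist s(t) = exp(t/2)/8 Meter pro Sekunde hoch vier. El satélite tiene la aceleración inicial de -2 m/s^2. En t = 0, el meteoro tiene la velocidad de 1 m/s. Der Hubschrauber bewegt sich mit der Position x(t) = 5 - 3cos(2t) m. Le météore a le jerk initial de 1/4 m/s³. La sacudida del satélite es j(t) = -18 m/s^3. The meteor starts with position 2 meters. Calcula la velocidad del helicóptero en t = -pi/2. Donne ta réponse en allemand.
Wir müssen unsere Gleichung für die Position x(t) = 5 - 3·cos(2·t) 1-mal ableiten. Durch Ableiten von der Position erhalten wir die Geschwindigkeit: v(t) = 6·sin(2·t). Wir haben die Geschwindigkeit v(t) = 6·sin(2·t). Durch Einsetzen von t = -pi/2: v(-pi/2) = 0.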